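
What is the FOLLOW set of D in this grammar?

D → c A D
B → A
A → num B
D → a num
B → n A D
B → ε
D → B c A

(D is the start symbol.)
{ $, 'a', 'c', 'n', 'num' }

D is the start symbol, so $ ∈ FOLLOW(D).
In D → c A D: D is at the end; this adds FOLLOW(D) to itself — nothing new
In B → n A D: D is at the end, add FOLLOW(B)

The FOLLOW sets referred to above (computed the same way, to a fixed point):
  FOLLOW(B) = { $, 'a', 'c', 'n', 'num' }

Taking the union: FOLLOW(D) = { $, 'a', 'c', 'n', 'num' }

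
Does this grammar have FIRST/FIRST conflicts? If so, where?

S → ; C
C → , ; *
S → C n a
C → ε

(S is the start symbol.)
A FIRST/FIRST conflict occurs when two productions N → α and N → β for the same non-terminal have FIRST(α) ∩ FIRST(β) ≠ ∅ (with ε ∈ FIRST of a nullable right-hand side, so two nullable alternatives also conflict).

FIRST sets of the non-terminals at (or reachable through a nullable prefix from) the front of some alternative:
  FIRST(C) = { ',', ε }

Productions for S:
  S → ; C: FIRST = { ';' }
  S → C n a: FIRST = { ',', 'n' }
Productions for C:
  C → , ; *: FIRST = { ',' }
  C → ε: FIRST = { ε }

All alternatives of each non-terminal have pairwise disjoint FIRST sets.

Answer: No FIRST/FIRST conflicts.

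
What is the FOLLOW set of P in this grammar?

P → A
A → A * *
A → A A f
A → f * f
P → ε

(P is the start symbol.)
{ $ }

P is the start symbol, so $ ∈ FOLLOW(P).
P does not occur on any right-hand side.

Taking the union: FOLLOW(P) = { $ }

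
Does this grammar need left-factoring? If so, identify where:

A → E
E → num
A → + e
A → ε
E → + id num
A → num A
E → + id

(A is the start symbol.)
Yes, E has productions with common prefix '+ id'

Left-factoring is needed when two productions for the same non-terminal
share a common prefix on the right-hand side.

Productions for A:
  A → E
  A → + e
  A → ε
  A → num A
Productions for E:
  E → num
  E → + id num
  E → + id

Found common prefix '+ id' in productions for E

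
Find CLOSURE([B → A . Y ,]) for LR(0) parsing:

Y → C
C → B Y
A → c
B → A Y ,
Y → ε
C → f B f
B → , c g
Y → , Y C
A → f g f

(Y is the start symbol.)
To compute CLOSURE, for each item [A → α.Bβ] where B is a non-terminal, add [B → .γ] for all productions B → γ; repeat for the newly added items until nothing changes.

Start with: [B → A . Y ,]
  [B → A . Y ,] has the dot before Y: add [Y → . C], [Y → .], [Y → . , Y C]
  [Y → . C] has the dot before C: add [C → . B Y], [C → . f B f]
  [C → . B Y] has the dot before B: add [B → . A Y ,], [B → . , c g]
  [B → . A Y ,] has the dot before A: add [A → . c], [A → . f g f]
No further items can be added.

CLOSURE = { [A → . c], [A → . f g f], [B → . , c g], [B → . A Y ,], [B → A . Y ,], [C → . B Y], [C → . f B f], [Y → . , Y C], [Y → . C], [Y → .] }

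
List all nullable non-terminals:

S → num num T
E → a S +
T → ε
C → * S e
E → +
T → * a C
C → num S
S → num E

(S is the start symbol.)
{ 'T' }

A non-terminal is nullable if it can derive ε (the empty string): either it has an ε-production, or it has a production whose right-hand side consists entirely of nullable non-terminals.

ε-productions: T → ε
So T is immediately nullable.
No further non-terminal can be added: every production for the remaining non-terminals contains a terminal or a non-nullable non-terminal.
Nullable = { 'T' }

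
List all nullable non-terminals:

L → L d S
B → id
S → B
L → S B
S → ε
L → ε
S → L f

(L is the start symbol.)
{ 'L', 'S' }

ε-productions: S → ε, L → ε
So S, L are immediately nullable.
No further non-terminal can be added: every production for the remaining non-terminals contains a terminal or a non-nullable non-terminal.
Nullable = { 'L', 'S' }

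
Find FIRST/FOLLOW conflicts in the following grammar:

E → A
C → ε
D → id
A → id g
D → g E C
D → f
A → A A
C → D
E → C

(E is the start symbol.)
Nullable non-terminals: C, E.
FIRST sets used below: FIRST(D) = { 'f', 'g', 'id' }, FIRST(A) = { 'id' }, FIRST(C) = { 'f', 'g', 'id', ε }

C: nullable alternative(s) C → ε; FOLLOW(C) = { $, 'f', 'g', 'id' }
  C → ε: FIRST \ {ε} = { } — this is the only nullable alternative, skip
  C → D: FIRST \ {ε} = { 'f', 'g', 'id' } — overlaps FOLLOW(C) on { 'f', 'g', 'id' }: CONFLICT

E: nullable alternative(s) E → C; FOLLOW(E) = { $, 'f', 'g', 'id' }
  E → A: FIRST \ {ε} = { 'id' } — overlaps FOLLOW(E) on { 'id' }: CONFLICT
  E → C: FIRST \ {ε} = { 'f', 'g', 'id' } — this is the only nullable alternative, skip

A, D have no nullable alternative, so no FIRST/FOLLOW check is needed there.

So the grammar has 2 FIRST/FOLLOW conflicts (marked CONFLICT above).

Answer: Yes. E → A with FOLLOW(E) on { 'id' }; C → D with FOLLOW(C) on { 'f', 'g', 'id' }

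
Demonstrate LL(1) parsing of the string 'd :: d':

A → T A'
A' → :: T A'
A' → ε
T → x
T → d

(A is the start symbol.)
LL(1) parsing maintains a stack (initially the start symbol over $) and the input. At each step: if the stack top is a terminal, match it against the current input token; if it is a non-terminal N, replace it with the RHS of M[N, lookahead] (the unique production whose predict set contains the lookahead).

Stack is shown with the top on the left.

Stack      Input     Action
---------------------------
A $        d :: d $  output A → T A'
T A' $     d :: d $  output T → d
d A' $     d :: d $  match 'd'
A' $       :: d $    output A' → :: T A'
:: T A' $  :: d $    match '::'
T A' $     d $       output T → d
d A' $     d $       match 'd'
A' $       $         output A' → ε
$          $         accept

The string is accepted.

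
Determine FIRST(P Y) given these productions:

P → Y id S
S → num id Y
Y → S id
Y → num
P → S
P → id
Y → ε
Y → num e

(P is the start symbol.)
{ 'id', 'num' }

FIRST sets of the non-terminals involved (from the grammar, by fixed-point iteration):
  FIRST(P) = { 'id', 'num' }

To compute FIRST(P Y), process the symbols left to right:
Symbol P is a non-terminal. Add FIRST(P) \ {ε} = { 'id', 'num' }
P is not nullable (ε ∉ FIRST(P)), so stop here.
FIRST(P Y) = { 'id', 'num' }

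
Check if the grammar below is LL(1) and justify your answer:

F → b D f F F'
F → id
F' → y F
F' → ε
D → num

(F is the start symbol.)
No. Predict set conflict for F': { 'y' }

A grammar is LL(1) if for each non-terminal N with multiple productions, the predict sets of those productions are pairwise disjoint, where PREDICT(N → α) = (FIRST(α) \ {ε}) ∪ (FOLLOW(N) if α ⇒* ε).

Relevant sets:
  FOLLOW(F') = { $, 'y' }

For F:
  PREDICT(F → b D f F F') = { 'b' }
  PREDICT(F → id) = { 'id' }
For F':
  PREDICT(F' → y F) = { 'y' }
  PREDICT(F' → ε) = { $, 'y' }
D has a single production, so nothing to check there.

Conflict found: Predict set conflict for F': { 'y' }
The grammar is NOT LL(1).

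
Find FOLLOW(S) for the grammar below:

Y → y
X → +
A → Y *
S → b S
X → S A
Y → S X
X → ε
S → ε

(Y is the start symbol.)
To compute FOLLOW(S), find every occurrence of S on a right-hand side N → α S β: add FIRST(β) \ {ε}, and if β is empty or nullable also add FOLLOW(N). Iterate to a fixed point.

In S → b S: S is at the end; this adds FOLLOW(S) to itself — nothing new
In X → S A: S is followed by A, add FIRST(A) \ {ε} = { '*', '+', 'b', 'y' }
In Y → S X: S is followed by X, add FIRST(X) \ {ε} = { '*', '+', 'b', 'y' }
  X is nullable, so also add FOLLOW(Y)

The FOLLOW sets referred to above (computed the same way, to a fixed point):
  FOLLOW(Y) = { $, '*' }

Taking the union: FOLLOW(S) = { $, '*', '+', 'b', 'y' }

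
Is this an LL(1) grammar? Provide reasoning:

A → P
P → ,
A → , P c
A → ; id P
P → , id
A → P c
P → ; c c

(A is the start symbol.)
A grammar is LL(1) if for each non-terminal N with multiple productions, the predict sets of those productions are pairwise disjoint, where PREDICT(N → α) = (FIRST(α) \ {ε}) ∪ (FOLLOW(N) if α ⇒* ε).

Relevant sets:
  FIRST(P) = { ',', ';' }

For A:
  PREDICT(A → P) = { ',', ';' }
  PREDICT(A → ',' P c) = { ',' }
  PREDICT(A → ';' id P) = { ';' }
  PREDICT(A → P c) = { ',', ';' }
For P:
  PREDICT(P → ',') = { ',' }
  PREDICT(P → ',' id) = { ',' }
  PREDICT(P → ';' c c) = { ';' }

Conflict found: Predict set conflict for A: { ',' }
The grammar is NOT LL(1).

Answer: No. Predict set conflict for A: { ',' }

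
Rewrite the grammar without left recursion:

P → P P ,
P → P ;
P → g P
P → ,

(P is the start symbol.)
P → g P P'
P → , P'
P' → P , P'
P' → ; P'
P' → ε

P is directly left-recursive. The standard transformation for
  A → A α₁ | ... | A α_m | β₁ | ... | β_n
is
  A  → β₁ A' | ... | β_n A'
  A' → α₁ A' | ... | α_m A' | ε

P → g P becomes P → g P P'
P → , becomes P → , P'
P → P P , becomes P' → P , P'
P → P ; becomes P' → ; P'
Add P' → ε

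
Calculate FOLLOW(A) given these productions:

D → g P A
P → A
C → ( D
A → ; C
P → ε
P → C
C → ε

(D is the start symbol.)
To compute FOLLOW(A), find every occurrence of A on a right-hand side N → α A β: add FIRST(β) \ {ε}, and if β is empty or nullable also add FOLLOW(N). Iterate to a fixed point.

In D → g P A: A is at the end, add FOLLOW(D)
In P → A: A is at the end, add FOLLOW(P)

The FOLLOW sets referred to above (computed the same way, to a fixed point):
  FOLLOW(D) = { $, ';' }
  FOLLOW(P) = { ';' }

Taking the union: FOLLOW(A) = { $, ';' }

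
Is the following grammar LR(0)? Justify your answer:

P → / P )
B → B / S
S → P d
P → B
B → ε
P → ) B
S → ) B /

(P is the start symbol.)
A grammar is LR(0) if no state in the canonical LR(0) collection has:
  - both a shift item (dot before a terminal) and a complete item (shift-reduce conflict), or
  - two or more complete items (reduce-reduce conflict; the accept item [P' → P .] counts as a complete item here).

Augment with P' → P and build the canonical LR(0) collection (I0 = CLOSURE({[P' → . P]}), then GOTO on every symbol after a dot until no new states appear). It has 15 states:
  I0: { [B → . B / S], [B → .], [P → . ) B], [P → . / P )], [P → . B], [P' → . P] }  — shift, reduce
  I1: { [B → . B / S], [B → .], [P → ) . B] }  — reduce
  I2: { [B → . B / S], [B → .], [P → . ) B], [P → . / P )], [P → . B], [P → / . P )] }  — shift, reduce
  I3: { [B → B . / S], [P → B .] }  — shift, reduce
  I4: { [P' → P .] }  — accept
  I5: { [B → . B / S], [B → .], [B → B / . S], [P → . ) B], [P → . / P )], [P → . B], [S → . ) B /], [S → . P d] }  — shift, reduce
  I6: { [B → . B / S], [B → .], [P → ) . B], [S → ) . B /] }  — reduce
  I7: { [S → P . d] }  — shift
  I8: { [B → B / S .] }  — reduce
  I9: { [S → P d .] }  — reduce
  I10: { [B → B . / S], [P → ) B .], [S → ) B . /] }  — shift, reduce
  I11: { [B → . B / S], [B → .], [B → B / . S], [P → . ) B], [P → . / P )], [P → . B], [S → ) B / .], [S → . ) B /], [S → . P d] }  — shift, 2 reduces
  I12: { [P → / P . )] }  — shift
  I13: { [P → / P ) .] }  — reduce
  I14: { [B → B . / S], [P → ) B .] }  — shift, reduce

Conflict in state I0:
  Shift-reduce conflict between [B → .] and [P → . ) B]
So the grammar is NOT LR(0).

Answer: No. Shift-reduce conflict between [B → .] and [P → . ) B]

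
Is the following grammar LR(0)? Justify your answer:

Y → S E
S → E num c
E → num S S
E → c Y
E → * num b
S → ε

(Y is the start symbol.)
Augment with Y' → Y and build the canonical LR(0) collection (I0 = CLOSURE({[Y' → . Y]}), then GOTO on every symbol after a dot until no new states appear). It has 15 states:
  I0: { [E → . * num b], [E → . c Y], [E → . num S S], [S → . E num c], [S → .], [Y → . S E], [Y' → . Y] }  — shift, reduce
  I1: { [E → * . num b] }  — shift
  I2: { [S → E . num c] }  — shift
  I3: { [E → . * num b], [E → . c Y], [E → . num S S], [Y → S . E] }  — shift
  I4: { [Y' → Y .] }  — accept
  I5: { [E → . * num b], [E → . c Y], [E → . num S S], [E → c . Y], [S → . E num c], [S → .], [Y → . S E] }  — shift, reduce
  I6: { [E → . * num b], [E → . c Y], [E → . num S S], [E → num . S S], [S → . E num c], [S → .] }  — shift, reduce
  I7: { [E → . * num b], [E → . c Y], [E → . num S S], [E → num S . S], [S → . E num c], [S → .] }  — shift, reduce
  I8: { [E → num S S .] }  — reduce
  I9: { [E → c Y .] }  — reduce
  I10: { [Y → S E .] }  — reduce
  I11: { [S → E num . c] }  — shift
  I12: { [S → E num c .] }  — reduce
  I13: { [E → * num . b] }  — shift
  I14: { [E → * num b .] }  — reduce

Conflict in state I0:
  Shift-reduce conflict between [S → .] and [E → . * num b]
So the grammar is NOT LR(0).

Answer: No. Shift-reduce conflict between [S → .] and [E → . * num b]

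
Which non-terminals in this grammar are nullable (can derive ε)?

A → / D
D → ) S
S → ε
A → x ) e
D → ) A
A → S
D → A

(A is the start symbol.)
{ 'A', 'D', 'S' }

A non-terminal is nullable if it can derive ε (the empty string): either it has an ε-production, or it has a production whose right-hand side consists entirely of nullable non-terminals.

ε-productions: S → ε
So S is immediately nullable.
A → S: every symbol on the right is nullable, so A is nullable too.
D → A: every symbol on the right is nullable, so D is nullable too.
Every non-terminal is now nullable.
Nullable = { 'A', 'D', 'S' }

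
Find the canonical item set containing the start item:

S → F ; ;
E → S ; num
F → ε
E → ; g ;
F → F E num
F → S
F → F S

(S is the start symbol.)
{ [F → . F E num], [F → . F S], [F → . S], [F → .], [S → . F ; ;], [S' → . S] }

First, augment the grammar with S' → S
I₀ = CLOSURE({ [S' → . S] }):
  [S' → . S] has the dot before S: add [S → . F ; ;]
  [S → . F ; ;] has the dot before F: add [F → .], [F → . F E num], [F → . S], [F → . F S]
No further items can be added.

I₀ = { [F → . F E num], [F → . F S], [F → . S], [F → .], [S → . F ; ;], [S' → . S] }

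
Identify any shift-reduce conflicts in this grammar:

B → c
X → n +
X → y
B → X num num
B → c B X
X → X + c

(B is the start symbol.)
Yes — I3: [B → c .] vs [B → . c]; I8: [B → c B X .] vs [X → X . + c]

Augment with B' → B and build the canonical LR(0) collection (I0 = CLOSURE({[B' → . B]}), then GOTO on every symbol after a dot until no new states appear). It has 13 states:
  I0: { [B → . X num num], [B → . c B X], [B → . c], [B' → . B], [X → . X + c], [X → . n +], [X → . y] }  — shift
  I1: { [B' → B .] }  — accept
  I2: { [B → X . num num], [X → X . + c] }  — shift
  I3: { [B → . X num num], [B → . c B X], [B → . c], [B → c . B X], [B → c .], [X → . X + c], [X → . n +], [X → . y] }  — shift, reduce
  I4: { [X → n . +] }  — shift
  I5: { [X → y .] }  — reduce
  I6: { [X → n + .] }  — reduce
  I7: { [B → c B . X], [X → . X + c], [X → . n +], [X → . y] }  — shift
  I8: { [B → c B X .], [X → X . + c] }  — shift, reduce
  I9: { [X → X + . c] }  — shift
  I10: { [X → X + c .] }  — reduce
  I11: { [B → X num . num] }  — shift
  I12: { [B → X num num .] }  — reduce

I3 contains reduce item [B → c .] and shift items [B → . c], [B → . c B X], [X → . n +], [X → . y] — shift-reduce conflict.
I8 contains reduce item [B → c B X .] and shift item [X → X . + c] — shift-reduce conflict.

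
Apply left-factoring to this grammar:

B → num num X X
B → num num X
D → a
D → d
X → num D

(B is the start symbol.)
Left-factoring transforms A → αβ₁ | αβ₂ into A → αA' and A' → β₁ | β₂
(α is the longest common prefix among the alternatives). Repeat until
no nonterminal has two alternatives with a common prefix.

Round 1: B has alternatives sharing prefix 'num num X'. Introduce B': B → num num X B'
  Add: B' → X
  Add: B' → ε

No remaining common prefixes — done.

Resulting grammar:
B → num num X B'
B' → X
B' → ε
D → a
D → d
X → num D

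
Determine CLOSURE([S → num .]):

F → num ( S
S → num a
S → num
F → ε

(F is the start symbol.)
{ [S → num .] }

To compute CLOSURE, for each item [A → α.Bβ] where B is a non-terminal, add [B → .γ] for all productions B → γ; repeat for the newly added items until nothing changes.

Start with: [S → num .]
The dot is at the end, so nothing is added.

CLOSURE = { [S → num .] }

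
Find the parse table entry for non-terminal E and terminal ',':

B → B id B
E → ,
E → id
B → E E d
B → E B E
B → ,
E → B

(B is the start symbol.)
To find M[E, ','], we find productions for E where ',' is in the predict set (PREDICT(N → α) = (FIRST(α) \ {ε}) ∪ (FOLLOW(N) if α ⇒* ε)).

Relevant sets:
  FIRST(B) = { ',', 'id' }

E → ,: PREDICT = { ',' }
  ',' is in predict set, so this production goes in M[E, ',']
E → id: PREDICT = { 'id' }
E → B: PREDICT = { ',', 'id' }
  ',' is in predict set, so this production goes in M[E, ',']

M[E, ','] = E → ,, E → B  (a multiply-defined cell — the grammar is not LL(1))

Answer: E → ,, E → B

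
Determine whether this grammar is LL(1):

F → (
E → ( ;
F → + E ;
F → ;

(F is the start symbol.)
Yes, the grammar is LL(1).

For F:
  PREDICT(F → '(') = { '(' }
  PREDICT(F → '+' E ';') = { '+' }
  PREDICT(F → ';') = { ';' }
E has a single production, so nothing to check there.

All predict sets are disjoint. The grammar IS LL(1).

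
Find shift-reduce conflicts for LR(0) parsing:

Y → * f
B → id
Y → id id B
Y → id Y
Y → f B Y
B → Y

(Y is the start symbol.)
A shift-reduce conflict occurs when an LR(0) state has both:
  - a complete (reduce) item [A → α .] (dot at the end), and
  - a shift item [B → β . c γ] (dot before a terminal).

Augment with Y' → Y and build the canonical LR(0) collection (I0 = CLOSURE({[Y' → . Y]}), then GOTO on every symbol after a dot until no new states appear). It has 15 states:
  I0: { [Y → . * f], [Y → . f B Y], [Y → . id Y], [Y → . id id B], [Y' → . Y] }  — shift
  I1: { [Y → * . f] }  — shift
  I2: { [Y' → Y .] }  — accept
  I3: { [B → . Y], [B → . id], [Y → . * f], [Y → . f B Y], [Y → . id Y], [Y → . id id B], [Y → f . B Y] }  — shift
  I4: { [Y → . * f], [Y → . f B Y], [Y → . id Y], [Y → . id id B], [Y → id . Y], [Y → id . id B] }  — shift
  I5: { [Y → id Y .] }  — reduce
  I6: { [B → . Y], [B → . id], [Y → . * f], [Y → . f B Y], [Y → . id Y], [Y → . id id B], [Y → id . Y], [Y → id . id B], [Y → id id . B] }  — shift
  I7: { [Y → id id B .] }  — reduce
  I8: { [B → Y .], [Y → id Y .] }  — 2 reduces
  I9: { [B → . Y], [B → . id], [B → id .], [Y → . * f], [Y → . f B Y], [Y → . id Y], [Y → . id id B], [Y → id . Y], [Y → id . id B], [Y → id id . B] }  — shift, reduce
  I10: { [Y → . * f], [Y → . f B Y], [Y → . id Y], [Y → . id id B], [Y → f B . Y] }  — shift
  I11: { [B → Y .] }  — reduce
  I12: { [B → id .], [Y → . * f], [Y → . f B Y], [Y → . id Y], [Y → . id id B], [Y → id . Y], [Y → id . id B] }  — shift, reduce
  I13: { [Y → f B Y .] }  — reduce
  I14: { [Y → * f .] }  — reduce

I9 contains reduce item [B → id .] and shift items [B → . id], [Y → . * f], [Y → . f B Y], [Y → . id Y], [Y → . id id B], [Y → id . id B] — shift-reduce conflict.
I12 contains reduce item [B → id .] and shift items [Y → . * f], [Y → . f B Y], [Y → . id Y], [Y → . id id B], [Y → id . id B] — shift-reduce conflict.

Answer: Yes — I9: [B → id .] vs [B → . id]; I12: [B → id .] vs [Y → . * f]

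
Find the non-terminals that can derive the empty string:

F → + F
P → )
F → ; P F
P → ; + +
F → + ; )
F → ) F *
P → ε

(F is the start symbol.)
{ 'P' }

ε-productions: P → ε
So P is immediately nullable.
No further non-terminal can be added: every production for the remaining non-terminals contains a terminal or a non-nullable non-terminal.
Nullable = { 'P' }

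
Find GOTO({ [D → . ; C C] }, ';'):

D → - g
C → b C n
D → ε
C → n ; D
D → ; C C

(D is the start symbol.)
{ [C → . b C n], [C → . n ; D], [D → ; . C C] }

GOTO(I, ';') = CLOSURE({ [A → αX.β] : [A → α.Xβ] ∈ I, X = ';' })

Items with dot before ';', with the dot advanced:
  [D → . ; C C] → [D → ; . C C]
Closure of the advanced items:
  [D → ; . C C] has the dot before C: add [C → . b C n], [C → . n ; D]

GOTO = { [C → . b C n], [C → . n ; D], [D → ; . C C] }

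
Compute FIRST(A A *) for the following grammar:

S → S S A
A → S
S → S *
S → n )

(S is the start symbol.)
FIRST sets of the non-terminals involved (from the grammar, by fixed-point iteration):
  FIRST(A) = { 'n' }

To compute FIRST(A A *), process the symbols left to right:
Symbol A is a non-terminal. Add FIRST(A) \ {ε} = { 'n' }
A is not nullable (ε ∉ FIRST(A)), so stop here.
FIRST(A A *) = { 'n' }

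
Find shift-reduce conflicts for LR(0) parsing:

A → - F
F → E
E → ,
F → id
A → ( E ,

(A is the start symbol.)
No shift-reduce conflicts

A shift-reduce conflict occurs when an LR(0) state has both:
  - a complete (reduce) item [A → α .] (dot at the end), and
  - a shift item [B → β . c γ] (dot before a terminal).

Augment with A' → A and build the canonical LR(0) collection (I0 = CLOSURE({[A' → . A]}), then GOTO on every symbol after a dot until no new states appear). It has 10 states:
  I0: { [A → . ( E ,], [A → . - F], [A' → . A] }  — shift
  I1: { [A → ( . E ,], [E → . ,] }  — shift
  I2: { [A → - . F], [E → . ,], [F → . E], [F → . id] }  — shift
  I3: { [A' → A .] }  — accept
  I4: { [E → , .] }  — reduce
  I5: { [F → E .] }  — reduce
  I6: { [A → - F .] }  — reduce
  I7: { [F → id .] }  — reduce
  I8: { [A → ( E . ,] }  — shift
  I9: { [A → ( E , .] }  — reduce

No state contains both a complete item and a shift item.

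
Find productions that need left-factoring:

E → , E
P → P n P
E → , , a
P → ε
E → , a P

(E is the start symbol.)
Yes, E has productions with common prefix ','

Left-factoring is needed when two productions for the same non-terminal
share a common prefix on the right-hand side.

Productions for E:
  E → , E
  E → , , a
  E → , a P
Productions for P:
  P → P n P
  P → ε

Found common prefix ',' in productions for E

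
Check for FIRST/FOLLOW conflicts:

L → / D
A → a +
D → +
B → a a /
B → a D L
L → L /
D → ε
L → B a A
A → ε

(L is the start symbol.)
Yes. A → a '+' with FOLLOW(A) on { 'a' }

Nullable non-terminals: A, D.

A: nullable alternative(s) A → ε; FOLLOW(A) = { $, '/', 'a' }
  A → a +: FIRST \ {ε} = { 'a' } — overlaps FOLLOW(A) on { 'a' }: CONFLICT
  A → ε: FIRST \ {ε} = { } — this is the only nullable alternative, skip

D: nullable alternative(s) D → ε; FOLLOW(D) = { $, '/', 'a' }
  D → +: FIRST \ {ε} = { '+' } — disjoint from FOLLOW(D)
  D → ε: FIRST \ {ε} = { } — this is the only nullable alternative, skip

B, L have no nullable alternative, so no FIRST/FOLLOW check is needed there.

So the grammar has 1 FIRST/FOLLOW conflict (marked CONFLICT above).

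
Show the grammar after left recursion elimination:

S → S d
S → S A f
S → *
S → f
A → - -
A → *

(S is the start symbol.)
S → * S'
S → f S'
S' → d S'
S' → A f S'
S' → ε
A → - -
A → *

S is directly left-recursive. The standard transformation for
  A → A α₁ | ... | A α_m | β₁ | ... | β_n
is
  A  → β₁ A' | ... | β_n A'
  A' → α₁ A' | ... | α_m A' | ε

S → * becomes S → * S'
S → f becomes S → f S'
S → S d becomes S' → d S'
S → S A f becomes S' → A f S'
Add S' → ε

Productions for other non-terminals are unchanged:
  A → - -
  A → *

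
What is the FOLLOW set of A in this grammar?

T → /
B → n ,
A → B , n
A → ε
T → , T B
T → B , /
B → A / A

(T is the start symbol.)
To compute FOLLOW(A), find every occurrence of A on a right-hand side N → α A β: add FIRST(β) \ {ε}, and if β is empty or nullable also add FOLLOW(N). Iterate to a fixed point.

In B → A / A: A is followed by '/' A, add FIRST('/' A) \ {ε} = { '/' }
In B → A / A: A is at the end, add FOLLOW(B)

The FOLLOW sets referred to above (computed the same way, to a fixed point):
  FOLLOW(B) = { $, ',', '/', 'n' }

Taking the union: FOLLOW(A) = { $, ',', '/', 'n' }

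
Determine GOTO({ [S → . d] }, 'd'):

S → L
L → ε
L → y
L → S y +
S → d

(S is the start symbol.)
{ [S → d .] }

GOTO(I, 'd') = CLOSURE({ [A → αX.β] : [A → α.Xβ] ∈ I, X = 'd' })

Items with dot before 'd', with the dot advanced:
  [S → . d] → [S → d .]
Closure adds nothing (no advanced item has the dot before a non-terminal).

GOTO = { [S → d .] }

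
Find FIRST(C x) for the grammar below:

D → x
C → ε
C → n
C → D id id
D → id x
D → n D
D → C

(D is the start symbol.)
{ 'id', 'n', 'x' }

FIRST sets of the non-terminals involved (from the grammar, by fixed-point iteration):
  FIRST(C) = { 'id', 'n', 'x', ε }

To compute FIRST(C x), process the symbols left to right:
Symbol C is a non-terminal. Add FIRST(C) \ {ε} = { 'id', 'n', 'x' }
C is nullable (ε ∈ FIRST(C)), continue to the next symbol.
Symbol x is a terminal. Add 'x' and stop.
FIRST(C x) = { 'id', 'n', 'x' }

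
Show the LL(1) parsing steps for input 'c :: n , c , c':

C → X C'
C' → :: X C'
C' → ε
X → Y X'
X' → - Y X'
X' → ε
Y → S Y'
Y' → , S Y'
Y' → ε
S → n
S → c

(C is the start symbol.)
Stack is shown with the top on the left.

Stack           Input             Action
----------------------------------------
C $             c :: n , c , c $  output C → X C'
X C' $          c :: n , c , c $  output X → Y X'
Y X' C' $       c :: n , c , c $  output Y → S Y'
S Y' X' C' $    c :: n , c , c $  output S → c
c Y' X' C' $    c :: n , c , c $  match 'c'
Y' X' C' $      :: n , c , c $    output Y' → ε
X' C' $         :: n , c , c $    output X' → ε
C' $            :: n , c , c $    output C' → :: X C'
:: X C' $       :: n , c , c $    match '::'
X C' $          n , c , c $       output X → Y X'
Y X' C' $       n , c , c $       output Y → S Y'
S Y' X' C' $    n , c , c $       output S → n
n Y' X' C' $    n , c , c $       match 'n'
Y' X' C' $      , c , c $         output Y' → , S Y'
, S Y' X' C' $  , c , c $         match ','
S Y' X' C' $    c , c $           output S → c
c Y' X' C' $    c , c $           match 'c'
Y' X' C' $      , c $             output Y' → , S Y'
, S Y' X' C' $  , c $             match ','
S Y' X' C' $    c $               output S → c
c Y' X' C' $    c $               match 'c'
Y' X' C' $      $                 output Y' → ε
X' C' $         $                 output X' → ε
C' $            $                 output C' → ε
$               $                 accept

The string is accepted.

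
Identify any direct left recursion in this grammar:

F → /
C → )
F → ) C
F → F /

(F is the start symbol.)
F → /: starts with '/'
C → ): starts with ')'
F → ) C: starts with ')'
F → F /: LEFT RECURSIVE (starts with F)

The grammar has direct left recursion on: F.

Answer: Yes, F is left-recursive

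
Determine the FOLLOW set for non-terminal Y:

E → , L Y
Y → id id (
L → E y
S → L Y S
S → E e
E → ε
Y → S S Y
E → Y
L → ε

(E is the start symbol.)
In E → , L Y: Y is at the end, add FOLLOW(E)
In S → L Y S: Y is followed by S, add FIRST(S) \ {ε} = { ',', 'e', 'id', 'y' }
In Y → S S Y: Y is at the end; this adds FOLLOW(Y) to itself — nothing new
In E → Y: Y is at the end, add FOLLOW(E)

The FOLLOW sets referred to above (computed the same way, to a fixed point):
  FOLLOW(E) = { $, 'e', 'y' }

Taking the union: FOLLOW(Y) = { $, ',', 'e', 'id', 'y' }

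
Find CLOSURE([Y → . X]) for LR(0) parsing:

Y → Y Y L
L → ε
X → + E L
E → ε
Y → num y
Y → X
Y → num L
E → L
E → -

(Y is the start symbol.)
{ [X → . + E L], [Y → . X] }

Start with: [Y → . X]
  [Y → . X] has the dot before X: add [X → . + E L]
No further items can be added.

CLOSURE = { [X → . + E L], [Y → . X] }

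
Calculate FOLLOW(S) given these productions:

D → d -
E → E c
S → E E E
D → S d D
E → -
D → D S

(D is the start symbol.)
In D → S d D: S is followed by d D, add FIRST(d D) \ {ε} = { 'd' }
In D → D S: S is at the end, add FOLLOW(D)

The FOLLOW sets referred to above (computed the same way, to a fixed point):
  FOLLOW(D) = { $, '-' }

Taking the union: FOLLOW(S) = { $, '-', 'd' }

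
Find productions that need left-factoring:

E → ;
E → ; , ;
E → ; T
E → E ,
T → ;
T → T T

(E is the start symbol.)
Yes, E has productions with common prefix ';'

Left-factoring is needed when two productions for the same non-terminal
share a common prefix on the right-hand side.

Productions for E:
  E → ;
  E → ; , ;
  E → ; T
  E → E ,
Productions for T:
  T → ;
  T → T T

Found common prefix ';' in productions for E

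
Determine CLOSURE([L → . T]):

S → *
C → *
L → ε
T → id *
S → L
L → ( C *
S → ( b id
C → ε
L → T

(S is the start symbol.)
To compute CLOSURE, for each item [A → α.Bβ] where B is a non-terminal, add [B → .γ] for all productions B → γ; repeat for the newly added items until nothing changes.

Start with: [L → . T]
  [L → . T] has the dot before T: add [T → . id *]
No further items can be added.

CLOSURE = { [L → . T], [T → . id *] }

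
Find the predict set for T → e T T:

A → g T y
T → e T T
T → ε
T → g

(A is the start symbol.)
PREDICT(T → e T T) = (FIRST(RHS) \ {ε}) ∪ (FOLLOW(T) if ε ∈ FIRST(RHS), i.e. RHS ⇒* ε)
FIRST(e T T) = { 'e' }
ε ∉ FIRST(e T T), so FOLLOW(T) is not added.
PREDICT(T → e T T) = { 'e' }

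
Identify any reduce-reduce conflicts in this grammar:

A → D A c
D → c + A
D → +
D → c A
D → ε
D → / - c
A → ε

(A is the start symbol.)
A reduce-reduce conflict occurs when an LR(0) state has two complete items [A → α .] and [B → β .] — both call for a reduction, and with no lookahead the parser cannot choose between them.

Augment with A' → A and build the canonical LR(0) collection (I0 = CLOSURE({[A' → . A]}), then GOTO on every symbol after a dot until no new states appear). It has 13 states:
  I0: { [A → . D A c], [A → .], [A' → . A], [D → . +], [D → . / - c], [D → . c + A], [D → . c A], [D → .] }  — shift, 2 reduces
  I1: { [D → + .] }  — reduce
  I2: { [D → / . - c] }  — shift
  I3: { [A' → A .] }  — accept
  I4: { [A → . D A c], [A → .], [A → D . A c], [D → . +], [D → . / - c], [D → . c + A], [D → . c A], [D → .] }  — shift, 2 reduces
  I5: { [A → . D A c], [A → .], [D → . +], [D → . / - c], [D → . c + A], [D → . c A], [D → .], [D → c . + A], [D → c . A] }  — shift, 2 reduces
  I6: { [A → . D A c], [A → .], [D → + .], [D → . +], [D → . / - c], [D → . c + A], [D → . c A], [D → .], [D → c + . A] }  — shift, 3 reduces
  I7: { [D → c A .] }  — reduce
  I8: { [D → c + A .] }  — reduce
  I9: { [A → D A . c] }  — shift
  I10: { [A → D A c .] }  — reduce
  I11: { [D → / - . c] }  — shift
  I12: { [D → / - c .] }  — reduce

I0 contains complete items [A → .], [D → .] — reduce-reduce conflict.
I4 contains complete items [A → .], [D → .] — reduce-reduce conflict.
I5 contains complete items [A → .], [D → .] — reduce-reduce conflict.
I6 contains complete items [A → .], [D → .], [D → + .] — reduce-reduce conflict.

Answer: Yes — I0: [A → .] vs [D → .]; I4: [A → .] vs [D → .]; I5: [A → .] vs [D → .]; I6: [A → .] vs [D → .]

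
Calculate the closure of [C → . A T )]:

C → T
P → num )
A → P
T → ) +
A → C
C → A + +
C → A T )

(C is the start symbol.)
Start with: [C → . A T )]
  [C → . A T )] has the dot before A: add [A → . P], [A → . C]
  [A → . P] has the dot before P: add [P → . num )]
  [A → . C] has the dot before C: add [C → . T], [C → . A + +]
  [C → . T] has the dot before T: add [T → . ) +]
No further items can be added.

CLOSURE = { [A → . C], [A → . P], [C → . A + +], [C → . A T )], [C → . T], [P → . num )], [T → . ) +] }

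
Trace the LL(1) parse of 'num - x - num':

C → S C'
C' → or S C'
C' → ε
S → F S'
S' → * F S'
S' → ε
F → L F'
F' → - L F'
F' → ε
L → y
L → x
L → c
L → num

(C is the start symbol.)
LL(1) parsing maintains a stack (initially the start symbol over $) and the input. At each step: if the stack top is a terminal, match it against the current input token; if it is a non-terminal N, replace it with the RHS of M[N, lookahead] (the unique production whose predict set contains the lookahead).

Stack is shown with the top on the left.

Stack           Input            Action
---------------------------------------
C $             num - x - num $  output C → S C'
S C' $          num - x - num $  output S → F S'
F S' C' $       num - x - num $  output F → L F'
L F' S' C' $    num - x - num $  output L → num
num F' S' C' $  num - x - num $  match 'num'
F' S' C' $      - x - num $      output F' → - L F'
- L F' S' C' $  - x - num $      match '-'
L F' S' C' $    x - num $        output L → x
x F' S' C' $    x - num $        match 'x'
F' S' C' $      - num $          output F' → - L F'
- L F' S' C' $  - num $          match '-'
L F' S' C' $    num $            output L → num
num F' S' C' $  num $            match 'num'
F' S' C' $      $                output F' → ε
S' C' $         $                output S' → ε
C' $            $                output C' → ε
$               $                accept

The string is accepted.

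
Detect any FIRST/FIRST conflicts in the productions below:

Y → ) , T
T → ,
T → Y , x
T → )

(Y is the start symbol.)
FIRST sets of the non-terminals at (or reachable through a nullable prefix from) the front of some alternative:
  FIRST(Y) = { ')' }

Productions for T:
  T → ,: FIRST = { ',' }
  T → Y , x: FIRST = { ')' }
  T → ): FIRST = { ')' }
Y has only one production, so no FIRST/FIRST conflict is possible there.

Conflict for T: T → Y , x and T → )
  Overlap: { ')' }

Answer: Yes. T → Y ',' x / T → ')' on { ')' }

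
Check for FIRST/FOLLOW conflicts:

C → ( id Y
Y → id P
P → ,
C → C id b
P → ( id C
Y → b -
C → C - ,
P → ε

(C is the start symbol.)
Nullable non-terminals: P.

P: nullable alternative(s) P → ε; FOLLOW(P) = { $, '-', 'id' }
  P → ,: FIRST \ {ε} = { ',' } — disjoint from FOLLOW(P)
  P → ( id C: FIRST \ {ε} = { '(' } — disjoint from FOLLOW(P)
  P → ε: FIRST \ {ε} = { } — this is the only nullable alternative, skip

C, Y have no nullable alternative, so no FIRST/FOLLOW check is needed there.

No FIRST/FOLLOW conflicts found.

Answer: No FIRST/FOLLOW conflicts.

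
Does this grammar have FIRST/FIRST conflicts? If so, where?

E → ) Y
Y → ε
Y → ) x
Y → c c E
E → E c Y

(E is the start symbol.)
A FIRST/FIRST conflict occurs when two productions N → α and N → β for the same non-terminal have FIRST(α) ∩ FIRST(β) ≠ ∅ (with ε ∈ FIRST of a nullable right-hand side, so two nullable alternatives also conflict).

FIRST sets of the non-terminals at (or reachable through a nullable prefix from) the front of some alternative:
  FIRST(E) = { ')' }

Productions for E:
  E → ) Y: FIRST = { ')' }
  E → E c Y: FIRST = { ')' }
Productions for Y:
  Y → ε: FIRST = { ε }
  Y → ) x: FIRST = { ')' }
  Y → c c E: FIRST = { 'c' }

Conflict for E: E → ) Y and E → E c Y
  Overlap: { ')' }

Answer: Yes. E → ')' Y / E → E c Y on { ')' }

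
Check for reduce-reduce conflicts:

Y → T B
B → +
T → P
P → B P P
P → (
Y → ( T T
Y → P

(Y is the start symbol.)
A reduce-reduce conflict occurs when an LR(0) state has two complete items [A → α .] and [B → β .] — both call for a reduction, and with no lookahead the parser cannot choose between them.

Augment with Y' → Y and build the canonical LR(0) collection (I0 = CLOSURE({[Y' → . Y]}), then GOTO on every symbol after a dot until no new states appear). It has 14 states:
  I0: { [B → . +], [P → . (], [P → . B P P], [T → . P], [Y → . ( T T], [Y → . P], [Y → . T B], [Y' → . Y] }  — shift
  I1: { [B → . +], [P → ( .], [P → . (], [P → . B P P], [T → . P], [Y → ( . T T] }  — shift, reduce
  I2: { [B → + .] }  — reduce
  I3: { [B → . +], [P → . (], [P → . B P P], [P → B . P P] }  — shift
  I4: { [T → P .], [Y → P .] }  — 2 reduces
  I5: { [B → . +], [Y → T . B] }  — shift
  I6: { [Y' → Y .] }  — accept
  I7: { [Y → T B .] }  — reduce
  I8: { [P → ( .] }  — reduce
  I9: { [B → . +], [P → . (], [P → . B P P], [P → B P . P] }  — shift
  I10: { [P → B P P .] }  — reduce
  I11: { [T → P .] }  — reduce
  I12: { [B → . +], [P → . (], [P → . B P P], [T → . P], [Y → ( T . T] }  — shift
  I13: { [Y → ( T T .] }  — reduce

I4 contains complete items [T → P .], [Y → P .] — reduce-reduce conflict.

Answer: Yes — I4: [T → P .] vs [Y → P .]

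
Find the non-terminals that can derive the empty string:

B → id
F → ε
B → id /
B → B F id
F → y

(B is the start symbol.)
ε-productions: F → ε
So F is immediately nullable.
No further non-terminal can be added: every production for the remaining non-terminals contains a terminal or a non-nullable non-terminal.
Nullable = { 'F' }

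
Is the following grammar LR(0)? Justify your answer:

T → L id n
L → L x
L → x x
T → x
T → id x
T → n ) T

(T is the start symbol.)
Augment with T' → T and build the canonical LR(0) collection (I0 = CLOSURE({[T' → . T]}), then GOTO on every symbol after a dot until no new states appear). It has 13 states:
  I0: { [L → . L x], [L → . x x], [T → . L id n], [T → . id x], [T → . n ) T], [T → . x], [T' → . T] }  — shift
  I1: { [L → L . x], [T → L . id n] }  — shift
  I2: { [T' → T .] }  — accept
  I3: { [T → id . x] }  — shift
  I4: { [T → n . ) T] }  — shift
  I5: { [L → x . x], [T → x .] }  — shift, reduce
  I6: { [L → x x .] }  — reduce
  I7: { [L → . L x], [L → . x x], [T → . L id n], [T → . id x], [T → . n ) T], [T → . x], [T → n ) . T] }  — shift
  I8: { [T → n ) T .] }  — reduce
  I9: { [T → id x .] }  — reduce
  I10: { [T → L id . n] }  — shift
  I11: { [L → L x .] }  — reduce
  I12: { [T → L id n .] }  — reduce

Conflict in state I5:
  Shift-reduce conflict between [T → x .] and [L → x . x]
So the grammar is NOT LR(0).

Answer: No. Shift-reduce conflict between [T → x .] and [L → x . x]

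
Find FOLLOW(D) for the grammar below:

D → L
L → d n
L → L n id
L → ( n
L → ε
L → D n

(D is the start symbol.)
To compute FOLLOW(D), find every occurrence of D on a right-hand side N → α D β: add FIRST(β) \ {ε}, and if β is empty or nullable also add FOLLOW(N). Iterate to a fixed point.

D is the start symbol, so $ ∈ FOLLOW(D).
In L → D n: D is followed by n, add FIRST(n) \ {ε} = { 'n' }

Taking the union: FOLLOW(D) = { $, 'n' }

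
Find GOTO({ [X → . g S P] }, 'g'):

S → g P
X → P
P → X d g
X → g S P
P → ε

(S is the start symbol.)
GOTO(I, 'g') = CLOSURE({ [A → αX.β] : [A → α.Xβ] ∈ I, X = 'g' })

Items with dot before 'g', with the dot advanced:
  [X → . g S P] → [X → g . S P]
Closure of the advanced items:
  [X → g . S P] has the dot before S: add [S → . g P]

GOTO = { [S → . g P], [X → g . S P] }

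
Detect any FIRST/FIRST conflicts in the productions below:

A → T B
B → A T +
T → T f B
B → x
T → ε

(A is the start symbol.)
A FIRST/FIRST conflict occurs when two productions N → α and N → β for the same non-terminal have FIRST(α) ∩ FIRST(β) ≠ ∅ (with ε ∈ FIRST of a nullable right-hand side, so two nullable alternatives also conflict).

FIRST sets of the non-terminals at (or reachable through a nullable prefix from) the front of some alternative:
  FIRST(A) = { 'f', 'x' }
  FIRST(T) = { 'f', ε }

Productions for B:
  B → A T +: FIRST = { 'f', 'x' }
  B → x: FIRST = { 'x' }
Productions for T:
  T → T f B: FIRST = { 'f' }
  T → ε: FIRST = { ε }
A has only one production, so no FIRST/FIRST conflict is possible there.

Conflict for B: B → A T + and B → x
  Overlap: { 'x' }

Answer: Yes. B → A T '+' / B → x on { 'x' }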